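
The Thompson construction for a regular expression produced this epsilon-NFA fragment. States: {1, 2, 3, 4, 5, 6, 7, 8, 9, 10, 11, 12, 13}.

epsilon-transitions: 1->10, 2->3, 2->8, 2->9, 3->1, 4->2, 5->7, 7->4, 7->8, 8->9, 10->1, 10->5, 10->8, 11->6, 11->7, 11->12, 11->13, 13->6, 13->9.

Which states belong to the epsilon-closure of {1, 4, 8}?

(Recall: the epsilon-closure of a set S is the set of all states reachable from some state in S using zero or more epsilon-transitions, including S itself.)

Start with {1, 4, 8}.
From 1 via epsilon: add 10.
From 4 via epsilon: add 2.
From 8 via epsilon: add 9.
From 2 via epsilon: add 3.
From 10 via epsilon: add 5.
From 5 via epsilon: add 7.
No new states can be added; the closed set is {1, 2, 3, 4, 5, 7, 8, 9, 10}.

{1, 2, 3, 4, 5, 7, 8, 9, 10}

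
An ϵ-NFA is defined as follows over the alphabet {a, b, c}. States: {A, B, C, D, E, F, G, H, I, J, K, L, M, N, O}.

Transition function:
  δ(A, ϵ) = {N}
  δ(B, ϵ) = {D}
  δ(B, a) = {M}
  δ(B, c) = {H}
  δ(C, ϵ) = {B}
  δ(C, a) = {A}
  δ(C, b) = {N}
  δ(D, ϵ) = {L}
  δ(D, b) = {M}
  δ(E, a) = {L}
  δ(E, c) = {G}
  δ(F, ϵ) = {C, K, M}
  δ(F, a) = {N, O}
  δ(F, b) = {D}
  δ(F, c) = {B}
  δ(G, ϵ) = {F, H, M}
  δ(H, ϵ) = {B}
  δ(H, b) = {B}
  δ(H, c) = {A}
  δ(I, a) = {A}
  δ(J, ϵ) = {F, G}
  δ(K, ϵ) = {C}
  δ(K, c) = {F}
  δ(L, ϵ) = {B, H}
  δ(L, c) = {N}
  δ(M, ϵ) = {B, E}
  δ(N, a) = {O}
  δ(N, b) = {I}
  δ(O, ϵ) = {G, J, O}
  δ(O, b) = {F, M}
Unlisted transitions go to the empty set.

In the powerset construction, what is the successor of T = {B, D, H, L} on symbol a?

B on a → {M}.
No a-transition from D, H, L.
Union after reading a: {M}.
Now take the ϵ-closure:
From M via ϵ: add B, E.
From B via ϵ: add D.
From D via ϵ: add L.
From L via ϵ: add H.
No new states can be added; the closed set is {B, D, E, H, L, M}.

{B, D, E, H, L, M}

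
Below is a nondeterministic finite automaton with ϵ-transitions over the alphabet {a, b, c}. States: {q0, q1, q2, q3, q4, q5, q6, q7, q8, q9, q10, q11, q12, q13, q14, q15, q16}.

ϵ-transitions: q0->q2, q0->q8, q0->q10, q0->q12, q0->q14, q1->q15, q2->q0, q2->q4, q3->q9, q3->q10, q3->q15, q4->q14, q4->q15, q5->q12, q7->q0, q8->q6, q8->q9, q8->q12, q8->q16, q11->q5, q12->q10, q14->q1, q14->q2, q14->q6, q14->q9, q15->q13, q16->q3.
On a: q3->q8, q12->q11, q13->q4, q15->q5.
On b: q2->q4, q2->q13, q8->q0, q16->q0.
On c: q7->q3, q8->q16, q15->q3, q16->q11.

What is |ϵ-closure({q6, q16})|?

Start with {q6, q16}.
From q16 via ϵ: add q3.
From q3 via ϵ: add q9, q10, q15.
From q15 via ϵ: add q13.
ϵ-closure = {q3, q6, q9, q10, q13, q15, q16}, which has 7 states.

7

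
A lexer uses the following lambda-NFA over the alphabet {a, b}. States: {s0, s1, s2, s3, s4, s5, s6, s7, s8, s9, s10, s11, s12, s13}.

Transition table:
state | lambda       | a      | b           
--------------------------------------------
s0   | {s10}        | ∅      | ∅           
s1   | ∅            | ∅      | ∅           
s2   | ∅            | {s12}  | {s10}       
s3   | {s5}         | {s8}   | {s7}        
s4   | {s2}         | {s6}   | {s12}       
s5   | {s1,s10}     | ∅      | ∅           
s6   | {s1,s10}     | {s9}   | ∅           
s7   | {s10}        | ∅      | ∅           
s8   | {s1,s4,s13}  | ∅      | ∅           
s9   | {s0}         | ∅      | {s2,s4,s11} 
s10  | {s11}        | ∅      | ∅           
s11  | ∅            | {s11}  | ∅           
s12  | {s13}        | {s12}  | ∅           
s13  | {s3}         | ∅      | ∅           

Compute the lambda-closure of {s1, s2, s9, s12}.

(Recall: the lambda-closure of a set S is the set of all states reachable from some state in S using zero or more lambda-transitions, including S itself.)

{s0, s1, s2, s3, s5, s9, s10, s11, s12, s13}

Start with {s1, s2, s9, s12}.
From s9 via lambda: add s0.
From s12 via lambda: add s13.
From s0 via lambda: add s10.
From s13 via lambda: add s3.
From s3 via lambda: add s5.
From s10 via lambda: add s11.
No new states can be added; the closed set is {s0, s1, s2, s3, s5, s9, s10, s11, s12, s13}.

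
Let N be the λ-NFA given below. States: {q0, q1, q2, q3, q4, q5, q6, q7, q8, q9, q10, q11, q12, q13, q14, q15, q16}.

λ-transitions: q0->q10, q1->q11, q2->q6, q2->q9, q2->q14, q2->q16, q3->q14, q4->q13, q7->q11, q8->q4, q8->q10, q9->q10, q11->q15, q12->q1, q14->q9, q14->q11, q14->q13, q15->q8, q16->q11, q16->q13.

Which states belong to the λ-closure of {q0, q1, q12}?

{q0, q1, q4, q8, q10, q11, q12, q13, q15}

Start with {q0, q1, q12}.
From q0 via λ: add q10.
From q1 via λ: add q11.
From q11 via λ: add q15.
From q15 via λ: add q8.
From q8 via λ: add q4.
From q4 via λ: add q13.
No new states can be added; the closed set is {q0, q1, q4, q8, q10, q11, q12, q13, q15}.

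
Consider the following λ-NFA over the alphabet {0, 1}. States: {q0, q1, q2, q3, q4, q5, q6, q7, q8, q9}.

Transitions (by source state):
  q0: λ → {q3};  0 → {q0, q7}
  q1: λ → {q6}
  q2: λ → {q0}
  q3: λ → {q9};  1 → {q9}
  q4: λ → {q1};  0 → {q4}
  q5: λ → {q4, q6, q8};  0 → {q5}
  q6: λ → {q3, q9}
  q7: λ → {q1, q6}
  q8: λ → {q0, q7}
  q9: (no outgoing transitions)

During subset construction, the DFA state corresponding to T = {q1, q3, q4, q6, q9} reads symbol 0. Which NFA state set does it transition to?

q4 on 0 → {q4}.
No 0-transition from q1, q3, q6, q9.
Union after reading 0: {q4}.
Now take the λ-closure:
From q4 via λ: add q1.
From q1 via λ: add q6.
From q6 via λ: add q3, q9.
No new states can be added; the closed set is {q1, q3, q4, q6, q9}.

{q1, q3, q4, q6, q9}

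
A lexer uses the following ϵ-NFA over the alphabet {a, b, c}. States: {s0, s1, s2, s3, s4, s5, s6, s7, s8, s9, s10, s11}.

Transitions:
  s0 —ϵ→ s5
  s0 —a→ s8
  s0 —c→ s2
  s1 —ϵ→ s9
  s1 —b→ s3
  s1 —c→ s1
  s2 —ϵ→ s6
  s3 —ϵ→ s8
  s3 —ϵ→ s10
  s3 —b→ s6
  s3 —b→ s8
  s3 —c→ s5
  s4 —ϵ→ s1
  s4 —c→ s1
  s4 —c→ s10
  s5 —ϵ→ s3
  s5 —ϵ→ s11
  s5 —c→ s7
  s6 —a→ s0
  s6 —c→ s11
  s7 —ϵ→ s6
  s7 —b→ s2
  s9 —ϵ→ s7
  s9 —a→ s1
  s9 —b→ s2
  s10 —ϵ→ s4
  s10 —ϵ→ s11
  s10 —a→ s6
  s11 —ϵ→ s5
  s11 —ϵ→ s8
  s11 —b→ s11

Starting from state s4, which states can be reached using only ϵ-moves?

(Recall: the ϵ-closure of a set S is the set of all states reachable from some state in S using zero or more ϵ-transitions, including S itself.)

Start with {s4}.
From s4 via ϵ: add s1.
From s1 via ϵ: add s9.
From s9 via ϵ: add s7.
From s7 via ϵ: add s6.
No new states can be added; the closed set is {s1, s4, s6, s7, s9}.

{s1, s4, s6, s7, s9}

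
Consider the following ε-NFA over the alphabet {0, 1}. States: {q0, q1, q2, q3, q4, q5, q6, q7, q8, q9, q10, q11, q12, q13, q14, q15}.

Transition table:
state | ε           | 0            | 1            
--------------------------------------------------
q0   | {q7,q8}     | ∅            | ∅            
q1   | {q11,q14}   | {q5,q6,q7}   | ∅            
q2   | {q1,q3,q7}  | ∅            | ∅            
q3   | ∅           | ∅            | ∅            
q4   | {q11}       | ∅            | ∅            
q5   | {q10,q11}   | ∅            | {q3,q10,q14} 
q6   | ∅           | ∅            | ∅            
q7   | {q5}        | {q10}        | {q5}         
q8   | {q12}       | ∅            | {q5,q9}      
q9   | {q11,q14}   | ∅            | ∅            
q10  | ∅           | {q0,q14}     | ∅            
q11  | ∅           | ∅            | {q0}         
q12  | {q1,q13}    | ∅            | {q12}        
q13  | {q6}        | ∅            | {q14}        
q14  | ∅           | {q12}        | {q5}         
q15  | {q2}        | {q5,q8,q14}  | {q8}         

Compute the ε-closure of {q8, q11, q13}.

{q1, q6, q8, q11, q12, q13, q14}

Start with {q8, q11, q13}.
From q8 via ε: add q12.
From q13 via ε: add q6.
From q12 via ε: add q1.
From q1 via ε: add q14.
No new states can be added; the closed set is {q1, q6, q8, q11, q12, q13, q14}.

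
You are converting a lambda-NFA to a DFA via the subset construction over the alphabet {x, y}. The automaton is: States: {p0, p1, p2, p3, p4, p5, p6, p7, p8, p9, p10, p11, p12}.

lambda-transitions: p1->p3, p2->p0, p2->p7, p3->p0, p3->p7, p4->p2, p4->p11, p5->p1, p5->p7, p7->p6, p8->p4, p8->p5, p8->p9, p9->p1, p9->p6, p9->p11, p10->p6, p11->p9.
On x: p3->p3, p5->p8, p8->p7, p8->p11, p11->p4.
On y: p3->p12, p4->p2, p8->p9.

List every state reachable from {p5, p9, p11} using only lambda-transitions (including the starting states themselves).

Start with {p5, p9, p11}.
From p5 via lambda: add p1, p7.
From p9 via lambda: add p6.
From p1 via lambda: add p3.
From p3 via lambda: add p0.
No new states can be added; the closed set is {p0, p1, p3, p5, p6, p7, p9, p11}.

{p0, p1, p3, p5, p6, p7, p9, p11}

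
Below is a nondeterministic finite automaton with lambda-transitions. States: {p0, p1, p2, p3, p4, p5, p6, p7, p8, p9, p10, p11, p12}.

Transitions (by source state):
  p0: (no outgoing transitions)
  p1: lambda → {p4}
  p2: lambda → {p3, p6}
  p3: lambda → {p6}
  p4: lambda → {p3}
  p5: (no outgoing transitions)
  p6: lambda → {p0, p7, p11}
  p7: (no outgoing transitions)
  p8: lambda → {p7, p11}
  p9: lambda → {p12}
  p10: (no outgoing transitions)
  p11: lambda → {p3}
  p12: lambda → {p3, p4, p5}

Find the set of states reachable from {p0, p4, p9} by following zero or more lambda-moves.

Start with {p0, p4, p9}.
From p4 via lambda: add p3.
From p9 via lambda: add p12.
From p3 via lambda: add p6.
From p12 via lambda: add p5.
From p6 via lambda: add p7, p11.
No new states can be added; the closed set is {p0, p3, p4, p5, p6, p7, p9, p11, p12}.

{p0, p3, p4, p5, p6, p7, p9, p11, p12}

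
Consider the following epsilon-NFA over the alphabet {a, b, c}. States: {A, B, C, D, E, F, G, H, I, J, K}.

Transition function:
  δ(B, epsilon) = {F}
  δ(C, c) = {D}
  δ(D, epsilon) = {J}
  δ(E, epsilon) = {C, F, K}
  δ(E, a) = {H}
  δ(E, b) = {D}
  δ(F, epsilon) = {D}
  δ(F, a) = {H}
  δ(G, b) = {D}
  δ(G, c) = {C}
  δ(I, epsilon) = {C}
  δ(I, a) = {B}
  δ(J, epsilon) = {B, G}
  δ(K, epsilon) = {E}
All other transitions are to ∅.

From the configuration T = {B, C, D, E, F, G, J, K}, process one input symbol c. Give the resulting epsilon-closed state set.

C on c → {D}.
G on c → {C}.
No c-transition from B, D, E, F, J, K.
Union after reading c: {C, D}.
Now take the epsilon-closure:
From D via epsilon: add J.
From J via epsilon: add B, G.
From B via epsilon: add F.
No new states can be added; the closed set is {B, C, D, F, G, J}.

{B, C, D, F, G, J}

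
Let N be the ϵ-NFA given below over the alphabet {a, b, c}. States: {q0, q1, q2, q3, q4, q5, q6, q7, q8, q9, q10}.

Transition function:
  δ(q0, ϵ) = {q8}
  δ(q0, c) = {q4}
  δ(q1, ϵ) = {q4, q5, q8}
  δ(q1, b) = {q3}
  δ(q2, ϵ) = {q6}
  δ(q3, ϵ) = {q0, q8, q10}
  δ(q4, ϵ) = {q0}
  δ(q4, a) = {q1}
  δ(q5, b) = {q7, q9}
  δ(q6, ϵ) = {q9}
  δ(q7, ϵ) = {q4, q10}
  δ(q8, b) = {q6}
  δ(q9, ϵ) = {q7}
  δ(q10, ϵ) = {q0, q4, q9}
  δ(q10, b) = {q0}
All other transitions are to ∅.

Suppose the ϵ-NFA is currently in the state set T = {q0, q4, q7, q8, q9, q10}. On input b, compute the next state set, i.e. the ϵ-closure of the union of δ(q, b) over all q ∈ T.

{q0, q4, q6, q7, q8, q9, q10}

q8 on b → {q6}.
q10 on b → {q0}.
No b-transition from q0, q4, q7, q9.
Union after reading b: {q0, q6}.
Now take the ϵ-closure:
From q0 via ϵ: add q8.
From q6 via ϵ: add q9.
From q9 via ϵ: add q7.
From q7 via ϵ: add q4, q10.
No new states can be added; the closed set is {q0, q4, q6, q7, q8, q9, q10}.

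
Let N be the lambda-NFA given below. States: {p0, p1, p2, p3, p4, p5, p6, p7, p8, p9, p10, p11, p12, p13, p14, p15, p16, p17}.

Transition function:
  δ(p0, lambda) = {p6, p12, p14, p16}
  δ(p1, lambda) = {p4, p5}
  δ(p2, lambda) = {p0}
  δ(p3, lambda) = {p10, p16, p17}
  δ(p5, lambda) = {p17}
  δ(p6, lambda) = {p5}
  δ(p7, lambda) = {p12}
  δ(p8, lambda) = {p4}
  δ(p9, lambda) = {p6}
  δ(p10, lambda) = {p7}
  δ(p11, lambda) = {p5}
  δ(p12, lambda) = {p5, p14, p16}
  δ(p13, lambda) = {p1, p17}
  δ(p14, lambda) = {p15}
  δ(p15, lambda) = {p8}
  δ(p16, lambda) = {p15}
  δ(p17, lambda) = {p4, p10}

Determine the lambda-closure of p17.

Start with {p17}.
From p17 via lambda: add p4, p10.
From p10 via lambda: add p7.
From p7 via lambda: add p12.
From p12 via lambda: add p5, p14, p16.
From p14 via lambda: add p15.
From p15 via lambda: add p8.
No new states can be added; the closed set is {p4, p5, p7, p8, p10, p12, p14, p15, p16, p17}.

{p4, p5, p7, p8, p10, p12, p14, p15, p16, p17}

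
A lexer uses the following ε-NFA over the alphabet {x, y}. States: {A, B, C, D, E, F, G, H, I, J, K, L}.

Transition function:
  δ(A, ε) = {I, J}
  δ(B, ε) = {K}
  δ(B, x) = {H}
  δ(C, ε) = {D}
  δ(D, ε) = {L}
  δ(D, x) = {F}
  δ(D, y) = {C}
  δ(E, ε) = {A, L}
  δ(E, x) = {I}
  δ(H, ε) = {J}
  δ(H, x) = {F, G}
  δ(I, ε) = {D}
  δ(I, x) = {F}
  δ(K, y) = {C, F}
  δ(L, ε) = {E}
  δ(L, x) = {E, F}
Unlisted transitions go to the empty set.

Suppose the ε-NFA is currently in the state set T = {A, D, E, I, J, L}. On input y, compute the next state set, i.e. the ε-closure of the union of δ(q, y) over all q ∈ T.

{A, C, D, E, I, J, L}

D on y → {C}.
No y-transition from A, E, I, J, L.
Union after reading y: {C}.
Now take the ε-closure:
From C via ε: add D.
From D via ε: add L.
From L via ε: add E.
From E via ε: add A.
From A via ε: add I, J.
No new states can be added; the closed set is {A, C, D, E, I, J, L}.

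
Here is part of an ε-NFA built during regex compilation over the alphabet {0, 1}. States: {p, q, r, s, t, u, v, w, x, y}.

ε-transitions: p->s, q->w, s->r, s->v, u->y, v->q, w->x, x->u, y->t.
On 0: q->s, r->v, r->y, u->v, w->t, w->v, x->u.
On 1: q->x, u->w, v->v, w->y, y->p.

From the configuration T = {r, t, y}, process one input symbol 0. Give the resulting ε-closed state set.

{q, t, u, v, w, x, y}

r on 0 → {v, y}.
No 0-transition from t, y.
Union after reading 0: {v, y}.
Now take the ε-closure:
From v via ε: add q.
From y via ε: add t.
From q via ε: add w.
From w via ε: add x.
From x via ε: add u.
No new states can be added; the closed set is {q, t, u, v, w, x, y}.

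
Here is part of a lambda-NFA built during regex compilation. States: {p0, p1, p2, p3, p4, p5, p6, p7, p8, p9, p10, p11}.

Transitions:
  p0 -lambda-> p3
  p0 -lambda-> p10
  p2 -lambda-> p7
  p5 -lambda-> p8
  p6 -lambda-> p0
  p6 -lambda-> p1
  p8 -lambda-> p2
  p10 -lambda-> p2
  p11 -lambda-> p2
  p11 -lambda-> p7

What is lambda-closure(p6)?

Start with {p6}.
From p6 via lambda: add p0, p1.
From p0 via lambda: add p3, p10.
From p10 via lambda: add p2.
From p2 via lambda: add p7.
No new states can be added; the closed set is {p0, p1, p2, p3, p6, p7, p10}.

{p0, p1, p2, p3, p6, p7, p10}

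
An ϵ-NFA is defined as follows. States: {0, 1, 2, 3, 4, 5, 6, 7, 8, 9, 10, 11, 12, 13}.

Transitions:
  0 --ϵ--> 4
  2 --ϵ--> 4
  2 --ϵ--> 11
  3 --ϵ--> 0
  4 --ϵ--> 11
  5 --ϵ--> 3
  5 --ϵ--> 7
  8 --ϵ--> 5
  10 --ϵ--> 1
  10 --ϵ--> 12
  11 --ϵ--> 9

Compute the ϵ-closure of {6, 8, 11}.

Start with {6, 8, 11}.
From 8 via ϵ: add 5.
From 11 via ϵ: add 9.
From 5 via ϵ: add 3, 7.
From 3 via ϵ: add 0.
From 0 via ϵ: add 4.
No new states can be added; the closed set is {0, 3, 4, 5, 6, 7, 8, 9, 11}.

{0, 3, 4, 5, 6, 7, 8, 9, 11}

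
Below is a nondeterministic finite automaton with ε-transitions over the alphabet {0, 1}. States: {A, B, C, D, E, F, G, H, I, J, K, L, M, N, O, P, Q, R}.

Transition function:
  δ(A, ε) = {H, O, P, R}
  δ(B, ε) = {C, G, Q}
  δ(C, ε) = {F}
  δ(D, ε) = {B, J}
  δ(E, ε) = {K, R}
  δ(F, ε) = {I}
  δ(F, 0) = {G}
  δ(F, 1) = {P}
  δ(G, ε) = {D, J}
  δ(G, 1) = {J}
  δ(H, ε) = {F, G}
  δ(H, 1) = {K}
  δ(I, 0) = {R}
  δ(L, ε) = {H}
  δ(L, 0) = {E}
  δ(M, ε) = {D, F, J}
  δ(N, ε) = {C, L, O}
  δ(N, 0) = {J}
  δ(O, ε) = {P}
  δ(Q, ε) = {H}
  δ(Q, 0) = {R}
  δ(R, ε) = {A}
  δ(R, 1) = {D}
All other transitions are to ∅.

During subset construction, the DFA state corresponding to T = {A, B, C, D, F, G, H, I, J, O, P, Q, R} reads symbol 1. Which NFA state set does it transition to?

F on 1 → {P}.
G on 1 → {J}.
H on 1 → {K}.
R on 1 → {D}.
No 1-transition from A, B, C, D, I, J, O, P, Q.
Union after reading 1: {D, J, K, P}.
Now take the ε-closure:
From D via ε: add B.
From B via ε: add C, G, Q.
From C via ε: add F.
From Q via ε: add H.
From F via ε: add I.
No new states can be added; the closed set is {B, C, D, F, G, H, I, J, K, P, Q}.

{B, C, D, F, G, H, I, J, K, P, Q}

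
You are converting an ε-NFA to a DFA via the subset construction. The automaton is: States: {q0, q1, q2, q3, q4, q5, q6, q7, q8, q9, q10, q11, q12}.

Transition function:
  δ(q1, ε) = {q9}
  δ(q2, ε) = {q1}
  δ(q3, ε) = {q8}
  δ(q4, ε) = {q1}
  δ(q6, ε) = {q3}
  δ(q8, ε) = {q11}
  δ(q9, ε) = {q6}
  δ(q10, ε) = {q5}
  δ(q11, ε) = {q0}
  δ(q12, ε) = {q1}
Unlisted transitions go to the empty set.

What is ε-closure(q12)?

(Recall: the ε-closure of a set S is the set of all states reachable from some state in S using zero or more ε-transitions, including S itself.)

Start with {q12}.
From q12 via ε: add q1.
From q1 via ε: add q9.
From q9 via ε: add q6.
From q6 via ε: add q3.
From q3 via ε: add q8.
From q8 via ε: add q11.
From q11 via ε: add q0.
No new states can be added; the closed set is {q0, q1, q3, q6, q8, q9, q11, q12}.

{q0, q1, q3, q6, q8, q9, q11, q12}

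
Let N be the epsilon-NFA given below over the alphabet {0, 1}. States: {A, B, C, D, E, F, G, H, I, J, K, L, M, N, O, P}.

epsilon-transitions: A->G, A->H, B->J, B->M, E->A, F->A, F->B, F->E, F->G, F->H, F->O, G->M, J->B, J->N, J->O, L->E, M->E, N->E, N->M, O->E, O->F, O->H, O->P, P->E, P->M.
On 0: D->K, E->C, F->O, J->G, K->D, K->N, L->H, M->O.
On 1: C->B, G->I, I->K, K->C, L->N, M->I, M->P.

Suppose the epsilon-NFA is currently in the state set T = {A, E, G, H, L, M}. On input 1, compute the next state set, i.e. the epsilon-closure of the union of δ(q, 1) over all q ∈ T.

G on 1 → {I}.
L on 1 → {N}.
M on 1 → {I, P}.
No 1-transition from A, E, H.
Union after reading 1: {I, N, P}.
Now take the epsilon-closure:
From N via epsilon: add E, M.
From E via epsilon: add A.
From A via epsilon: add G, H.
No new states can be added; the closed set is {A, E, G, H, I, M, N, P}.

{A, E, G, H, I, M, N, P}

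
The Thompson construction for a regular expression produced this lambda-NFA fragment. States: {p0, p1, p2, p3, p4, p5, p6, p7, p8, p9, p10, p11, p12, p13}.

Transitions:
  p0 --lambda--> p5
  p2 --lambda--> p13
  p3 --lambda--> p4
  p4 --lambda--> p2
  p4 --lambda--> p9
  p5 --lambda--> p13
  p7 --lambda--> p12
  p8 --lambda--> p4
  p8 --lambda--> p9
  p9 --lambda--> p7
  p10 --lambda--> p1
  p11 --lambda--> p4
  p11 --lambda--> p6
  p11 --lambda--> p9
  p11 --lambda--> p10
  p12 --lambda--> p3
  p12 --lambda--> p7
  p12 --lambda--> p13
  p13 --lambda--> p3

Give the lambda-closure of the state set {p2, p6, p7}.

{p2, p3, p4, p6, p7, p9, p12, p13}

Start with {p2, p6, p7}.
From p2 via lambda: add p13.
From p7 via lambda: add p12.
From p12 via lambda: add p3.
From p3 via lambda: add p4.
From p4 via lambda: add p9.
No new states can be added; the closed set is {p2, p3, p4, p6, p7, p9, p12, p13}.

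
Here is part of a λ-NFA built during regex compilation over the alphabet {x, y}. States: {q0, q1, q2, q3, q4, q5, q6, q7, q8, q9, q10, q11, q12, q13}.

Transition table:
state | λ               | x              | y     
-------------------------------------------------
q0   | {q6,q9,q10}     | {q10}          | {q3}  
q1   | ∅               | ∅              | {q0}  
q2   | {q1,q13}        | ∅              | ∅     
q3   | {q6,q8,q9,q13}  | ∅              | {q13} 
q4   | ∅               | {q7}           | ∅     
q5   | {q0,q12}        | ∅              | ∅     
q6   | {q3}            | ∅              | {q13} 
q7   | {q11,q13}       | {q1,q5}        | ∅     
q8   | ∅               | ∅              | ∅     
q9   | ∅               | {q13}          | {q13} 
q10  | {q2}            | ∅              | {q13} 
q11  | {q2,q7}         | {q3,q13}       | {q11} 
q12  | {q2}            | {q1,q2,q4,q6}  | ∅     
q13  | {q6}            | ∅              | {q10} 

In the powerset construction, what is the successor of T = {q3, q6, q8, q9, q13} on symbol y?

q3 on y → {q13}.
q6 on y → {q13}.
q9 on y → {q13}.
q13 on y → {q10}.
No y-transition from q8.
Union after reading y: {q10, q13}.
Now take the λ-closure:
From q10 via λ: add q2.
From q13 via λ: add q6.
From q2 via λ: add q1.
From q6 via λ: add q3.
From q3 via λ: add q8, q9.
No new states can be added; the closed set is {q1, q2, q3, q6, q8, q9, q10, q13}.

{q1, q2, q3, q6, q8, q9, q10, q13}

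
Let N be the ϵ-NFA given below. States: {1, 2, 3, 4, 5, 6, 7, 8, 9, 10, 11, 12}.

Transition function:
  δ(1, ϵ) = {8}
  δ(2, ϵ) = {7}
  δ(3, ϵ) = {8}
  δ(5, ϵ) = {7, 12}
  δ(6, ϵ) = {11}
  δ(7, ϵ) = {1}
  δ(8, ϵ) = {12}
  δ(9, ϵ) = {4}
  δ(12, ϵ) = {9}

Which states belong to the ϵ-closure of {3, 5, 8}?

{1, 3, 4, 5, 7, 8, 9, 12}

Start with {3, 5, 8}.
From 5 via ϵ: add 7, 12.
From 7 via ϵ: add 1.
From 12 via ϵ: add 9.
From 9 via ϵ: add 4.
No new states can be added; the closed set is {1, 3, 4, 5, 7, 8, 9, 12}.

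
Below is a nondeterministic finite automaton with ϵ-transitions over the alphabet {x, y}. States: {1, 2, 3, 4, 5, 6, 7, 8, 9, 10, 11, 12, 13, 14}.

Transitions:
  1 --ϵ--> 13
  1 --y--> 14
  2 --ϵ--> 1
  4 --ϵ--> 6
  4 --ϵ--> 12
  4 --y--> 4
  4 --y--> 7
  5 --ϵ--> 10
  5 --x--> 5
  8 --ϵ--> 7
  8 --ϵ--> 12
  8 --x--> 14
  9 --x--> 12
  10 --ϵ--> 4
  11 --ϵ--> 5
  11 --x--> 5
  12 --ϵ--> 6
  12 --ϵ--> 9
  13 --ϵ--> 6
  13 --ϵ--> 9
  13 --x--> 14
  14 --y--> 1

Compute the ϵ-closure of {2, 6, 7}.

{1, 2, 6, 7, 9, 13}

Start with {2, 6, 7}.
From 2 via ϵ: add 1.
From 1 via ϵ: add 13.
From 13 via ϵ: add 9.
No new states can be added; the closed set is {1, 2, 6, 7, 9, 13}.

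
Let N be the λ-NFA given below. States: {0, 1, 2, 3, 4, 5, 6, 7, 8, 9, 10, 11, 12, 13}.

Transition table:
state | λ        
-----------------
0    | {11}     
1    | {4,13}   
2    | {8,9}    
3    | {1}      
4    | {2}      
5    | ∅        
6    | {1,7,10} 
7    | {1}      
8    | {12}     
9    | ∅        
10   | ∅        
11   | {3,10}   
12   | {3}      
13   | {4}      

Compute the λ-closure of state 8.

Start with {8}.
From 8 via λ: add 12.
From 12 via λ: add 3.
From 3 via λ: add 1.
From 1 via λ: add 4, 13.
From 4 via λ: add 2.
From 2 via λ: add 9.
No new states can be added; the closed set is {1, 2, 3, 4, 8, 9, 12, 13}.

{1, 2, 3, 4, 8, 9, 12, 13}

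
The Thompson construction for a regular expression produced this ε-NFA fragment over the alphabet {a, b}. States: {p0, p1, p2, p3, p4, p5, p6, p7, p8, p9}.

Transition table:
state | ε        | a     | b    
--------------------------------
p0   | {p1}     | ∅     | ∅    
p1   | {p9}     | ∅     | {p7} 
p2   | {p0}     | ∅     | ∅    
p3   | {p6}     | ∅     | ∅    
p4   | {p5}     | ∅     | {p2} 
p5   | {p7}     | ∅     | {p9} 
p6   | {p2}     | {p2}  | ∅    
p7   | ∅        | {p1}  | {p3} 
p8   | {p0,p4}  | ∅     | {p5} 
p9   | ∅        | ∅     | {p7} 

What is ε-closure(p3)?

Start with {p3}.
From p3 via ε: add p6.
From p6 via ε: add p2.
From p2 via ε: add p0.
From p0 via ε: add p1.
From p1 via ε: add p9.
No new states can be added; the closed set is {p0, p1, p2, p3, p6, p9}.

{p0, p1, p2, p3, p6, p9}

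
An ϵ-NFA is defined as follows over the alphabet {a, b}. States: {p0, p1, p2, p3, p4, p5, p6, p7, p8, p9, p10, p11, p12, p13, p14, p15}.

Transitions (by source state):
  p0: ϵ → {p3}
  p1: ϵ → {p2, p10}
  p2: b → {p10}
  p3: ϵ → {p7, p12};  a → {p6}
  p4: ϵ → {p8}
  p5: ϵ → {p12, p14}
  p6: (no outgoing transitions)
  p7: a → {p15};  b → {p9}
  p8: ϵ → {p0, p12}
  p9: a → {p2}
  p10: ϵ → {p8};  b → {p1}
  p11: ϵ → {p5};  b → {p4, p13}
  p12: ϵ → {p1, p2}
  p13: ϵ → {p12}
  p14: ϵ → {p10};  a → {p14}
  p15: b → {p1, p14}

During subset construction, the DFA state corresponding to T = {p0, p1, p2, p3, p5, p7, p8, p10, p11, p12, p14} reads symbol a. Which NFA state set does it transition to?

p3 on a → {p6}.
p7 on a → {p15}.
p14 on a → {p14}.
No a-transition from p0, p1, p2, p5, p8, p10, p11, p12.
Union after reading a: {p6, p14, p15}.
Now take the ϵ-closure:
From p14 via ϵ: add p10.
From p10 via ϵ: add p8.
From p8 via ϵ: add p0, p12.
From p0 via ϵ: add p3.
From p12 via ϵ: add p1, p2.
From p3 via ϵ: add p7.
No new states can be added; the closed set is {p0, p1, p2, p3, p6, p7, p8, p10, p12, p14, p15}.

{p0, p1, p2, p3, p6, p7, p8, p10, p12, p14, p15}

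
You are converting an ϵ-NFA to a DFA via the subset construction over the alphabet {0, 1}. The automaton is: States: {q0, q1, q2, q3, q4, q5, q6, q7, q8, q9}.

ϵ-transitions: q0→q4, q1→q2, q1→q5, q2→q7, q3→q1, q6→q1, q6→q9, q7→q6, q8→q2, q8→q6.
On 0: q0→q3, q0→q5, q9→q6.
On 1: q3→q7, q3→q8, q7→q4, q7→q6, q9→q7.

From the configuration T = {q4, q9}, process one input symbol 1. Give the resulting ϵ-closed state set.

q9 on 1 → {q7}.
No 1-transition from q4.
Union after reading 1: {q7}.
Now take the ϵ-closure:
From q7 via ϵ: add q6.
From q6 via ϵ: add q1, q9.
From q1 via ϵ: add q2, q5.
No new states can be added; the closed set is {q1, q2, q5, q6, q7, q9}.

{q1, q2, q5, q6, q7, q9}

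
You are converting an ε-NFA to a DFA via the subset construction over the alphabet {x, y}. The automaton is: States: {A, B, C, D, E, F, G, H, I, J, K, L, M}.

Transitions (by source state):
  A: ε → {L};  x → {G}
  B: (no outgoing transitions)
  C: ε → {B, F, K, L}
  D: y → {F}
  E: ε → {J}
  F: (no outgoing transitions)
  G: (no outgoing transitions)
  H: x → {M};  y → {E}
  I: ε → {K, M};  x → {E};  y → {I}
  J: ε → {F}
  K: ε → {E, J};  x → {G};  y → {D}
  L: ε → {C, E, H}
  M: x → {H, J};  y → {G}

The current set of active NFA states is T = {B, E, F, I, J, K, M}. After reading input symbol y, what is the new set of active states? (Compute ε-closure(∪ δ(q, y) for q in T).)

{D, E, F, G, I, J, K, M}

I on y → {I}.
K on y → {D}.
M on y → {G}.
No y-transition from B, E, F, J.
Union after reading y: {D, G, I}.
Now take the ε-closure:
From I via ε: add K, M.
From K via ε: add E, J.
From J via ε: add F.
No new states can be added; the closed set is {D, E, F, G, I, J, K, M}.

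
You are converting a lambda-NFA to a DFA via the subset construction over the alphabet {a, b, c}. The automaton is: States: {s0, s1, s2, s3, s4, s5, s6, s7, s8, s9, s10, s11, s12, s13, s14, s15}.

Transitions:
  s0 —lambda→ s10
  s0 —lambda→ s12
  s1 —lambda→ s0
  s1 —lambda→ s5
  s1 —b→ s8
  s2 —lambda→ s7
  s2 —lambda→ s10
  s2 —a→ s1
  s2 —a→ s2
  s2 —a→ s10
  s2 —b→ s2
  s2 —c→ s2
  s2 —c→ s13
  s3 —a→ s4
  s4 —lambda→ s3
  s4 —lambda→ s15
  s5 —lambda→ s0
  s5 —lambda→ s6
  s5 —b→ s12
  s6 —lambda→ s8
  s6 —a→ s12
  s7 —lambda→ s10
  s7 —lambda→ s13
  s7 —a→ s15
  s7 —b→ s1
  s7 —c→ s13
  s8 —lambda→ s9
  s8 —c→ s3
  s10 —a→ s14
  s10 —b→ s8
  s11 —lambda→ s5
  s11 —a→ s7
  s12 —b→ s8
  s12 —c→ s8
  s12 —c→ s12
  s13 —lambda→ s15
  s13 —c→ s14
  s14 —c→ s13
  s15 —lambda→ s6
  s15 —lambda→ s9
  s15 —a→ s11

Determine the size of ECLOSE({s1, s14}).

9

Start with {s1, s14}.
From s1 via lambda: add s0, s5.
From s0 via lambda: add s10, s12.
From s5 via lambda: add s6.
From s6 via lambda: add s8.
From s8 via lambda: add s9.
lambda-closure = {s0, s1, s5, s6, s8, s9, s10, s12, s14}, which has 9 states.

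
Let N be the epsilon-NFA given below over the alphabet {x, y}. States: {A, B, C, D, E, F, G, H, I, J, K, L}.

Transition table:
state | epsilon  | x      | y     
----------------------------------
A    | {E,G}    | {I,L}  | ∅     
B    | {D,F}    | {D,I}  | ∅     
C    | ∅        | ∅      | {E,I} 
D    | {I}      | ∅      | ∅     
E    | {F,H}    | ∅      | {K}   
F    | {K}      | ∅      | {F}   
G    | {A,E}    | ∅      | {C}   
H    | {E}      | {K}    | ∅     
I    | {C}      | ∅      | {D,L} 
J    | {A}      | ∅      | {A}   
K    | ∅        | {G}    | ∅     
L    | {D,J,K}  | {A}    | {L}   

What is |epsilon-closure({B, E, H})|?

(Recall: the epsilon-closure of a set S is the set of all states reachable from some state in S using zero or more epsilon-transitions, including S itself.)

8

Start with {B, E, H}.
From B via epsilon: add D, F.
From D via epsilon: add I.
From F via epsilon: add K.
From I via epsilon: add C.
epsilon-closure = {B, C, D, E, F, H, I, K}, which has 8 states.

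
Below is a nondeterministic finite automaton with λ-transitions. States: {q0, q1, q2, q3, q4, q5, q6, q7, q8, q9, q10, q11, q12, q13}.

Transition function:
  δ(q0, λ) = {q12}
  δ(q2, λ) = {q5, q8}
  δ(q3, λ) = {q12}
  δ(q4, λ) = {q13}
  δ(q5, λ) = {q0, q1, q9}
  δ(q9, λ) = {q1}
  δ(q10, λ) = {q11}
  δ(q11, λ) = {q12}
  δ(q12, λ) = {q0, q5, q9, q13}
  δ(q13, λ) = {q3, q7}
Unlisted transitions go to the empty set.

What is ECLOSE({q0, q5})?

Start with {q0, q5}.
From q0 via λ: add q12.
From q5 via λ: add q1, q9.
From q12 via λ: add q13.
From q13 via λ: add q3, q7.
No new states can be added; the closed set is {q0, q1, q3, q5, q7, q9, q12, q13}.

{q0, q1, q3, q5, q7, q9, q12, q13}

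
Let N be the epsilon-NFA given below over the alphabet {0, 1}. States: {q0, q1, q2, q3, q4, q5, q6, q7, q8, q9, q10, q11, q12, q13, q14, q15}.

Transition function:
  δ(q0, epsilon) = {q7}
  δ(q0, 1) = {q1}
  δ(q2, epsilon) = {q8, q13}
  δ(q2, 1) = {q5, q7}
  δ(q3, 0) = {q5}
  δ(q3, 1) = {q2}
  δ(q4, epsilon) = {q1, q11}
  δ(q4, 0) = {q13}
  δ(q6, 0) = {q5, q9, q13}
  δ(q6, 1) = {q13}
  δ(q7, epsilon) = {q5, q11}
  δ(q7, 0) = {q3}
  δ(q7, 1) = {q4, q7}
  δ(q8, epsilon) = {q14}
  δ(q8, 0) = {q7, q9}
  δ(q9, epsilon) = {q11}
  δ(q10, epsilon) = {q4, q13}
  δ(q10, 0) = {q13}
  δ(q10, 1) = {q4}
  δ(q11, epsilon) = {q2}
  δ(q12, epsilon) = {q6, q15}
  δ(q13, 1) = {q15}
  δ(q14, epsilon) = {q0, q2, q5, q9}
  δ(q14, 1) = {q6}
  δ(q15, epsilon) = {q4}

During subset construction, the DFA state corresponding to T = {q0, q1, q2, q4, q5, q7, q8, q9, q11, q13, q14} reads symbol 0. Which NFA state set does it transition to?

{q0, q2, q3, q5, q7, q8, q9, q11, q13, q14}

q4 on 0 → {q13}.
q7 on 0 → {q3}.
q8 on 0 → {q7, q9}.
No 0-transition from q0, q1, q2, q5, q9, q11, q13, q14.
Union after reading 0: {q3, q7, q9, q13}.
Now take the epsilon-closure:
From q7 via epsilon: add q5, q11.
From q11 via epsilon: add q2.
From q2 via epsilon: add q8.
From q8 via epsilon: add q14.
From q14 via epsilon: add q0.
No new states can be added; the closed set is {q0, q2, q3, q5, q7, q8, q9, q11, q13, q14}.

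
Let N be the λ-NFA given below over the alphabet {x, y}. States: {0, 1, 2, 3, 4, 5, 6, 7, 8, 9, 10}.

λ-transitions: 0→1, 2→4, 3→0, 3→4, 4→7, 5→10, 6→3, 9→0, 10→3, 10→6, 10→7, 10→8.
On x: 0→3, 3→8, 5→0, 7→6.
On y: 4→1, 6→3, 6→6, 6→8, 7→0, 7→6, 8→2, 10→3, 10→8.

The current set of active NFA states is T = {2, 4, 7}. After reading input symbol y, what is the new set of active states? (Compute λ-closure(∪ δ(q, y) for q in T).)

{0, 1, 3, 4, 6, 7}

4 on y → {1}.
7 on y → {0, 6}.
No y-transition from 2.
Union after reading y: {0, 1, 6}.
Now take the λ-closure:
From 6 via λ: add 3.
From 3 via λ: add 4.
From 4 via λ: add 7.
No new states can be added; the closed set is {0, 1, 3, 4, 6, 7}.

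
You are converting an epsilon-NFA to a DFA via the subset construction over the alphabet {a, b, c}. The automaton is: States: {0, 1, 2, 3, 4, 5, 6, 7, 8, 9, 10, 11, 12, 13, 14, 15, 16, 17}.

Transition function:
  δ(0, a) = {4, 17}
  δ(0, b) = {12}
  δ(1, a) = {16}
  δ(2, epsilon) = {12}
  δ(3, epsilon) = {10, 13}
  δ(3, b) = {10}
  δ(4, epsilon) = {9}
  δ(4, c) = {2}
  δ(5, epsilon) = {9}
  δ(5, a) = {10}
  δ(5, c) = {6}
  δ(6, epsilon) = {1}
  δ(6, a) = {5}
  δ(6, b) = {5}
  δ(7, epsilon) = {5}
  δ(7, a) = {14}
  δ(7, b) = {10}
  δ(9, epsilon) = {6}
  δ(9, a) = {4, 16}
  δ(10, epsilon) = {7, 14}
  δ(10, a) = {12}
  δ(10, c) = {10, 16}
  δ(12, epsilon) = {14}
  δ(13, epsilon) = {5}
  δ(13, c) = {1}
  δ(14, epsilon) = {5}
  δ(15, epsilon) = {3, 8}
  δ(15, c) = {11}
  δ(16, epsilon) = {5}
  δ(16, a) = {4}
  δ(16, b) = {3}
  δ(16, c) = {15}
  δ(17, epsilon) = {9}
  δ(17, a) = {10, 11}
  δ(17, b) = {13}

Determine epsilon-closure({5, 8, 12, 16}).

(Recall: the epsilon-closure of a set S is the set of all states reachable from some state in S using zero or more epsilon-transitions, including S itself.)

Start with {5, 8, 12, 16}.
From 5 via epsilon: add 9.
From 12 via epsilon: add 14.
From 9 via epsilon: add 6.
From 6 via epsilon: add 1.
No new states can be added; the closed set is {1, 5, 6, 8, 9, 12, 14, 16}.

{1, 5, 6, 8, 9, 12, 14, 16}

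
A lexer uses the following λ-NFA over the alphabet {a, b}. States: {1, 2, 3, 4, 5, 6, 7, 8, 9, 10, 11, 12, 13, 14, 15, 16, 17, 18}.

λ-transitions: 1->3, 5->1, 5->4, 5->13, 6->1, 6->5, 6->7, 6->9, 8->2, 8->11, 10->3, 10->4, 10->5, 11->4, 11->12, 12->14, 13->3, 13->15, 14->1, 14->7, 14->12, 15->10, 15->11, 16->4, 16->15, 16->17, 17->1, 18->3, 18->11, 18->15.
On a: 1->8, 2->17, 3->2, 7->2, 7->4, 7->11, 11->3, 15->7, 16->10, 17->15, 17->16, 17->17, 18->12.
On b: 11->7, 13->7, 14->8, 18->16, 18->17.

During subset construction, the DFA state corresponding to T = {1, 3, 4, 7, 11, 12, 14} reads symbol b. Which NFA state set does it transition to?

11 on b → {7}.
14 on b → {8}.
No b-transition from 1, 3, 4, 7, 12.
Union after reading b: {7, 8}.
Now take the λ-closure:
From 8 via λ: add 2, 11.
From 11 via λ: add 4, 12.
From 12 via λ: add 14.
From 14 via λ: add 1.
From 1 via λ: add 3.
No new states can be added; the closed set is {1, 2, 3, 4, 7, 8, 11, 12, 14}.

{1, 2, 3, 4, 7, 8, 11, 12, 14}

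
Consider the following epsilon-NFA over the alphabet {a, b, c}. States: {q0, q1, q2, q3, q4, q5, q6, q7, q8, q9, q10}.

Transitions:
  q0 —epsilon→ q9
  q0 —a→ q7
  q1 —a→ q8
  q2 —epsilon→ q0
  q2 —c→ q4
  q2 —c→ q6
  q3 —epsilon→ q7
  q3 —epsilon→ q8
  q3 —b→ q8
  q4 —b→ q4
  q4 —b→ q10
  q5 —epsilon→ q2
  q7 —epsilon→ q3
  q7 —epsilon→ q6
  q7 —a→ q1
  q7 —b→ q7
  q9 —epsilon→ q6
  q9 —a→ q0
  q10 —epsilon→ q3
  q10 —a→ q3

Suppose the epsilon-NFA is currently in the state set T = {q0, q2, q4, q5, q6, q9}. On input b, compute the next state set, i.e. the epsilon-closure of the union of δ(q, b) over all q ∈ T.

{q3, q4, q6, q7, q8, q10}

q4 on b → {q4, q10}.
No b-transition from q0, q2, q5, q6, q9.
Union after reading b: {q4, q10}.
Now take the epsilon-closure:
From q10 via epsilon: add q3.
From q3 via epsilon: add q7, q8.
From q7 via epsilon: add q6.
No new states can be added; the closed set is {q3, q4, q6, q7, q8, q10}.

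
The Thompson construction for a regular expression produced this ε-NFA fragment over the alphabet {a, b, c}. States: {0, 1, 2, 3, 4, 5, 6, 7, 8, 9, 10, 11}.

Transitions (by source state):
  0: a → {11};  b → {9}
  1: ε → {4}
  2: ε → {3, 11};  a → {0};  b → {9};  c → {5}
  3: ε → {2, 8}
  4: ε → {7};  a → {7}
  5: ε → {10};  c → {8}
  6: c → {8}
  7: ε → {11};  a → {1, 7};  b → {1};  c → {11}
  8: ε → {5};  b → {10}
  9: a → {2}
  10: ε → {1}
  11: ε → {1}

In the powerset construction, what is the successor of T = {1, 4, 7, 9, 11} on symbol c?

7 on c → {11}.
No c-transition from 1, 4, 9, 11.
Union after reading c: {11}.
Now take the ε-closure:
From 11 via ε: add 1.
From 1 via ε: add 4.
From 4 via ε: add 7.
No new states can be added; the closed set is {1, 4, 7, 11}.

{1, 4, 7, 11}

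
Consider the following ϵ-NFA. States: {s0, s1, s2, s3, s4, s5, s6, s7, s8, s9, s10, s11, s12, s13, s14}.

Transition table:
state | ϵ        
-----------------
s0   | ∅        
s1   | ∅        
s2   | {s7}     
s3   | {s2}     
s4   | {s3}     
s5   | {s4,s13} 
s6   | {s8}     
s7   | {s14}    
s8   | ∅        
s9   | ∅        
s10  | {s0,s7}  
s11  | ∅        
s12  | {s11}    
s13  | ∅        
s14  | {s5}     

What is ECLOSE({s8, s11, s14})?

{s2, s3, s4, s5, s7, s8, s11, s13, s14}

Start with {s8, s11, s14}.
From s14 via ϵ: add s5.
From s5 via ϵ: add s4, s13.
From s4 via ϵ: add s3.
From s3 via ϵ: add s2.
From s2 via ϵ: add s7.
No new states can be added; the closed set is {s2, s3, s4, s5, s7, s8, s11, s13, s14}.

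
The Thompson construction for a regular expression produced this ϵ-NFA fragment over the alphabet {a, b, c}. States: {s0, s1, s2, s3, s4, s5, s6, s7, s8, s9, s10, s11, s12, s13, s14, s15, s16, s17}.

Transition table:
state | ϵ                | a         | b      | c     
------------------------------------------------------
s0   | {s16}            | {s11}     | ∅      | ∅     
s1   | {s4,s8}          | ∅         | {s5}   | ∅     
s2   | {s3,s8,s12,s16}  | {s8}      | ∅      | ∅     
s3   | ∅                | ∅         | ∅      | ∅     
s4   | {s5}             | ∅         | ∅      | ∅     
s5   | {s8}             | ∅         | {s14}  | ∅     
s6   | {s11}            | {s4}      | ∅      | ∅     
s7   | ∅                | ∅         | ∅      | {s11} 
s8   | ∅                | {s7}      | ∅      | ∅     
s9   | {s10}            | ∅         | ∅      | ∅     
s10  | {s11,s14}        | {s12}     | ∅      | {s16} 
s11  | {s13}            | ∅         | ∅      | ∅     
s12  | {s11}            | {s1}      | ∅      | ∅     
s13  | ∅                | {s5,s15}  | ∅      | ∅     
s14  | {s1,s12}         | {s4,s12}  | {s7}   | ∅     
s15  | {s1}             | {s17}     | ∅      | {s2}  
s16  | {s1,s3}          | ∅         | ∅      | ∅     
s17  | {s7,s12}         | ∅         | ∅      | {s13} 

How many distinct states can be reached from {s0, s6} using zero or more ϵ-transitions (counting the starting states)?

Start with {s0, s6}.
From s0 via ϵ: add s16.
From s6 via ϵ: add s11.
From s11 via ϵ: add s13.
From s16 via ϵ: add s1, s3.
From s1 via ϵ: add s4, s8.
From s4 via ϵ: add s5.
ϵ-closure = {s0, s1, s3, s4, s5, s6, s8, s11, s13, s16}, which has 10 states.

10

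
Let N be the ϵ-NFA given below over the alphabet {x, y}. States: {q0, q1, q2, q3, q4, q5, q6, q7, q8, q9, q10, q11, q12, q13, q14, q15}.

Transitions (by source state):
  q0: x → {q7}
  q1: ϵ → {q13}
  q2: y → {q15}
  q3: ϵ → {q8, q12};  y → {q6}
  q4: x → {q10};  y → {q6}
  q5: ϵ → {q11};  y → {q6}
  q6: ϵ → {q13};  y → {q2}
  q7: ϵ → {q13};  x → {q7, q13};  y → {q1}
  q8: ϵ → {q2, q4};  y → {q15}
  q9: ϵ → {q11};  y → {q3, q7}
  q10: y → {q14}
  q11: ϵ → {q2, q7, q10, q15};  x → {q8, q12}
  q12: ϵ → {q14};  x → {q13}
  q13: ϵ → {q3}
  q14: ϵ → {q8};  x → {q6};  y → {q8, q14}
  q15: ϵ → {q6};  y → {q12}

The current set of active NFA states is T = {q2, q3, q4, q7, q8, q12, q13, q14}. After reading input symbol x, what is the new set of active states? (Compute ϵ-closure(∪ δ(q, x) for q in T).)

q4 on x → {q10}.
q7 on x → {q7, q13}.
q12 on x → {q13}.
q14 on x → {q6}.
No x-transition from q2, q3, q8, q13.
Union after reading x: {q6, q7, q10, q13}.
Now take the ϵ-closure:
From q13 via ϵ: add q3.
From q3 via ϵ: add q8, q12.
From q8 via ϵ: add q2, q4.
From q12 via ϵ: add q14.
No new states can be added; the closed set is {q2, q3, q4, q6, q7, q8, q10, q12, q13, q14}.

{q2, q3, q4, q6, q7, q8, q10, q12, q13, q14}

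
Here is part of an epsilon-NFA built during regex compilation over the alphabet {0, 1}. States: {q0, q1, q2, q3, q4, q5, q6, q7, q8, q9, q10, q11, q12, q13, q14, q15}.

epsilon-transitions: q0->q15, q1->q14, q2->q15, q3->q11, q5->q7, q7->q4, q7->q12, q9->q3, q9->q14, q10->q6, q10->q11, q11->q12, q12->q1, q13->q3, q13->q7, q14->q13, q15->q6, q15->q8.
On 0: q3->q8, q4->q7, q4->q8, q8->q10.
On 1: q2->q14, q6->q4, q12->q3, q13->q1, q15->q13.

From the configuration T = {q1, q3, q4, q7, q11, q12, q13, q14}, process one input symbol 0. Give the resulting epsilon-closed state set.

q3 on 0 → {q8}.
q4 on 0 → {q7, q8}.
No 0-transition from q1, q7, q11, q12, q13, q14.
Union after reading 0: {q7, q8}.
Now take the epsilon-closure:
From q7 via epsilon: add q4, q12.
From q12 via epsilon: add q1.
From q1 via epsilon: add q14.
From q14 via epsilon: add q13.
From q13 via epsilon: add q3.
From q3 via epsilon: add q11.
No new states can be added; the closed set is {q1, q3, q4, q7, q8, q11, q12, q13, q14}.

{q1, q3, q4, q7, q8, q11, q12, q13, q14}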